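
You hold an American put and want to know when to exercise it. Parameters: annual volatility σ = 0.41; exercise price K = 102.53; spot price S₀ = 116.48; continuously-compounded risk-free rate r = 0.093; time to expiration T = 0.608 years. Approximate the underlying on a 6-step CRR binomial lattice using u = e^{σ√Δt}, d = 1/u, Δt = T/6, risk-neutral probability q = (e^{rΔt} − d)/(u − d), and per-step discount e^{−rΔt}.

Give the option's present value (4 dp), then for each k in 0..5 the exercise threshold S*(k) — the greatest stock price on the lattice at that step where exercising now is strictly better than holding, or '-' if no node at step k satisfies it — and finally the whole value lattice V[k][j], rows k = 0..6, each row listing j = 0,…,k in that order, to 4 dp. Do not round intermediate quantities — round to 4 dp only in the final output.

params: Δt=0.10133 u=1.13941 d=0.87764 q=0.50359 e^(-rΔt)=0.99062
t_6 payoffs: 49.2996 33.4227 12.8103 0.0000 0.0000 0.0000 0.0000
t_5: node(5,0) S=60.6516 payoff=41.8784 vs cont=40.9167 → 41.8784 [stop]  node(5,1) S=78.7419 payoff=23.7881 vs cont=22.8264 → 23.7881 [stop]  node(5,2) S=102.2279 payoff=0.3021 vs cont=6.2996 → 6.2996 [wait]  node(5,3) S=132.7190 payoff=0.0000 vs cont=0.0000 → 0.0000 [wait]  node(5,4) S=172.3047 payoff=0.0000 vs cont=0.0000 → 0.0000 [wait]  node(5,5) S=223.6973 payoff=0.0000 vs cont=0.0000 → 0.0000 [wait]  ⇒ S*(5)=78.7419
t_4: node(4,0) S=69.1073 payoff=33.4227 vs cont=32.4610 → 33.4227 [stop]  node(4,1) S=89.7197 payoff=12.8103 vs cont=14.8406 → 14.8406 [wait]  node(4,2) S=116.4800 payoff=0.0000 vs cont=3.0978 → 3.0978 [wait]  node(4,3) S=151.2221 payoff=0.0000 vs cont=0.0000 → 0.0000 [wait]  node(4,4) S=196.3265 payoff=0.0000 vs cont=0.0000 → 0.0000 [wait]  ⇒ S*(4)=69.1073
t_3: node(3,0) S=78.7419 payoff=23.7881 vs cont=23.8392 → 23.8392 [wait]  node(3,1) S=102.2279 payoff=0.3021 vs cont=8.8433 → 8.8433 [wait]  node(3,2) S=132.7190 payoff=0.0000 vs cont=1.5234 → 1.5234 [wait]  node(3,3) S=172.3047 payoff=0.0000 vs cont=0.0000 → 0.0000 [wait]  ⇒ S*(3)=-
t_2: node(2,0) S=89.7197 payoff=12.8103 vs cont=16.1347 → 16.1347 [wait]  node(2,1) S=116.4800 payoff=0.0000 vs cont=5.1087 → 5.1087 [wait]  node(2,2) S=151.2221 payoff=0.0000 vs cont=0.7491 → 0.7491 [wait]  ⇒ S*(2)=-
t_1: node(1,0) S=102.2279 payoff=0.3021 vs cont=10.4829 → 10.4829 [wait]  node(1,1) S=132.7190 payoff=0.0000 vs cont=2.8860 → 2.8860 [wait]  ⇒ S*(1)=-
t_0: node(0,0) S=116.4800 payoff=0.0000 vs cont=6.5947 → 6.5947 [wait]  ⇒ S*(0)=-

price = 6.5947
boundary = - - - - 69.1073 78.7419
tree:
6.5947
10.4829 2.8860
16.1347 5.1087 0.7491
23.8392 8.8433 1.5234 0.0000
33.4227 14.8406 3.0978 0.0000 0.0000
41.8784 23.7881 6.2996 0.0000 0.0000 0.0000
49.2996 33.4227 12.8103 0.0000 0.0000 0.0000 0.0000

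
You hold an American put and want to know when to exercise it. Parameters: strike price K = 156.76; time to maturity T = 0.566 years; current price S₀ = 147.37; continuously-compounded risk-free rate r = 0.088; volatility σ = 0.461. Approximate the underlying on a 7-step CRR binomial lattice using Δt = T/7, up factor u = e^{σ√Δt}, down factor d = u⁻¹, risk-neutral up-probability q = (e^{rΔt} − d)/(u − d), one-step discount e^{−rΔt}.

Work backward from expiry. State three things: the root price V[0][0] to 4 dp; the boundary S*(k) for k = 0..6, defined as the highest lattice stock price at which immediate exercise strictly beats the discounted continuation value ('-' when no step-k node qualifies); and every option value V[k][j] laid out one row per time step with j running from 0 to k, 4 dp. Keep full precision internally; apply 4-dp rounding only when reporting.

price = 22.6178
boundary = - - - 99.4530 113.3831 99.4530 113.3831
tree:
22.6178
32.0203 13.3303
43.7306 20.5088 6.1827
57.3070 30.4801 10.6092 1.7459
69.5257 43.3769 17.7332 3.4780 0.0000
80.2432 57.3070 28.5504 6.9285 0.0000 0.0000
89.6439 69.5257 43.3769 13.8023 0.0000 0.0000 0.0000
97.8897 80.2432 57.3070 27.4957 0.0000 0.0000 0.0000 0.0000

Δt=0.08086, u=1.14007, d=0.87714, q=0.49443, disc=e^(-rΔt)=0.99291
k=7 terminal: V=max(K-S,0) → 97.8897 80.2432 57.3070 27.4957 0.0000 0.0000 0.0000 0.0000
k=6: j=0 S=67.1161 intr=89.6439 cont=88.5325 V=89.6439[EX]; j=1 S=87.2343 intr=69.5257 cont=68.4142 V=69.5257[EX]; j=2 S=113.3831 intr=43.3769 cont=42.2655 V=43.3769[EX]; j=3 S=147.3700 intr=9.3900 cont=13.8023 V=13.8023[hold]; j=4 S=191.5446 intr=0.0000 cont=0.0000 V=0.0000[hold]; j=5 S=248.9607 intr=0.0000 cont=0.0000 V=0.0000[hold]; j=6 S=323.5874 intr=0.0000 cont=0.0000 V=0.0000[hold]  S*(6)=113.3831
k=5: j=0 S=76.5168 intr=80.2432 cont=79.1317 V=80.2432[EX]; j=1 S=99.4530 intr=57.3070 cont=56.1956 V=57.3070[EX]; j=2 S=129.2643 intr=27.4957 cont=28.5504 V=28.5504[hold]; j=3 S=168.0117 intr=0.0000 cont=6.9285 V=6.9285[hold]; j=4 S=218.3737 intr=0.0000 cont=0.0000 V=0.0000[hold]; j=5 S=283.8319 intr=0.0000 cont=0.0000 V=0.0000[hold]  S*(5)=99.4530
k=4: j=0 S=87.2343 intr=69.5257 cont=68.4142 V=69.5257[EX]; j=1 S=113.3831 intr=43.3769 cont=42.7832 V=43.3769[EX]; j=2 S=147.3700 intr=9.3900 cont=17.7332 V=17.7332[hold]; j=3 S=191.5446 intr=0.0000 cont=3.4780 V=3.4780[hold]; j=4 S=248.9607 intr=0.0000 cont=0.0000 V=0.0000[hold]  S*(4)=113.3831
k=3: j=0 S=99.4530 intr=57.3070 cont=56.1956 V=57.3070[EX]; j=1 S=129.2643 intr=27.4957 cont=30.4801 V=30.4801[hold]; j=2 S=168.0117 intr=0.0000 cont=10.6092 V=10.6092[hold]; j=3 S=218.3737 intr=0.0000 cont=1.7459 V=1.7459[hold]  S*(3)=99.4530
k=2: j=0 S=113.3831 intr=43.3769 cont=43.7306 V=43.7306[hold]; j=1 S=147.3700 intr=9.3900 cont=20.5088 V=20.5088[hold]; j=2 S=191.5446 intr=0.0000 cont=6.1827 V=6.1827[hold]  S*(2)=-
k=1: j=0 S=129.2643 intr=27.4957 cont=32.0203 V=32.0203[hold]; j=1 S=168.0117 intr=0.0000 cont=13.3303 V=13.3303[hold]  S*(1)=-
k=0: j=0 S=147.3700 intr=9.3900 cont=22.6178 V=22.6178[hold]  S*(0)=-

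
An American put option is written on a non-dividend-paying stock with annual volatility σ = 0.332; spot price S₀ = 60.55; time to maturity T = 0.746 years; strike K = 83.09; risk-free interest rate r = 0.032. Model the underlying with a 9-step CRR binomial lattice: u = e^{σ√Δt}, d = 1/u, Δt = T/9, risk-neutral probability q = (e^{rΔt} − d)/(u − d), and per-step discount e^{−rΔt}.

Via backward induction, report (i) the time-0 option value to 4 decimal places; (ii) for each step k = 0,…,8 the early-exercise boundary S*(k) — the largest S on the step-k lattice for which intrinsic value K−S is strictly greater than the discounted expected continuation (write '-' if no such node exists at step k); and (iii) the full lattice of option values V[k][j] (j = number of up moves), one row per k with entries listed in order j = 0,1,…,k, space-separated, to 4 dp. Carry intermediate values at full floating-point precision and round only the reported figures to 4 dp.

price = 23.0191
boundary = - 55.0304 50.0139 55.0304 60.5500 55.0304 60.5500 66.6233 73.3057
tree:
23.0191
28.0596 17.8975
33.0761 22.7662 12.9269
37.6353 28.0596 17.3799 8.3621
41.7788 33.0761 22.5400 12.1033 4.5135
45.5447 37.6353 28.0596 16.8913 7.1855 1.7568
48.9673 41.7788 33.0761 22.5400 11.1035 3.1464 0.3200
52.0778 45.5447 37.6353 28.0596 16.4667 5.5813 0.6291 0.0000
54.9048 48.9673 41.7788 33.0761 22.5400 9.7843 1.2369 0.0000 0.0000
57.4741 52.0778 45.5447 37.6353 28.0596 16.4667 2.4317 0.0000 0.0000 0.0000

Δt=0.08289  u=1.10030  d=0.90884  q=0.48999  discount=0.99735
step 9 (expiry): payoffs max(K−S,0) = 57.4741 52.0778 45.5447 37.6353 28.0596 16.4667 2.4317 0.0000 0.0000 0.0000
step 8: (k=8,j=0): S=28.1852, (K−S)⁺=54.9048, hold=54.6847 ⇒ V=54.9048 exercise | (k=8,j=1): S=34.1227, (K−S)⁺=48.9673, hold=48.7472 ⇒ V=48.9673 exercise | (k=8,j=2): S=41.3112, (K−S)⁺=41.7788, hold=41.5587 ⇒ V=41.7788 exercise | (k=8,j=3): S=50.0139, (K−S)⁺=33.0761, hold=32.8560 ⇒ V=33.0761 exercise | (k=8,j=4): S=60.5500, (K−S)⁺=22.5400, hold=22.3199 ⇒ V=22.5400 exercise | (k=8,j=5): S=73.3057, (K−S)⁺=9.7843, hold=9.5642 ⇒ V=9.7843 exercise | (k=8,j=6): S=88.7485, (K−S)⁺=0.0000, hold=1.2369 ⇒ V=1.2369 continue | (k=8,j=7): S=107.4445, (K−S)⁺=0.0000, hold=0.0000 ⇒ V=0.0000 continue | (k=8,j=8): S=130.0792, (K−S)⁺=0.0000, hold=0.0000 ⇒ V=0.0000 continue  boundary S*=73.3057
step 7: (k=7,j=0): S=31.0122, (K−S)⁺=52.0778, hold=51.8577 ⇒ V=52.0778 exercise | (k=7,j=1): S=37.5453, (K−S)⁺=45.5447, hold=45.3246 ⇒ V=45.5447 exercise | (k=7,j=2): S=45.4547, (K−S)⁺=37.6353, hold=37.4152 ⇒ V=37.6353 exercise | (k=7,j=3): S=55.0304, (K−S)⁺=28.0596, hold=27.8395 ⇒ V=28.0596 exercise | (k=7,j=4): S=66.6233, (K−S)⁺=16.4667, hold=16.2466 ⇒ V=16.4667 exercise | (k=7,j=5): S=80.6583, (K−S)⁺=2.4317, hold=5.5813 ⇒ V=5.5813 continue | (k=7,j=6): S=97.6501, (K−S)⁺=0.0000, hold=0.6291 ⇒ V=0.6291 continue | (k=7,j=7): S=118.2214, (K−S)⁺=0.0000, hold=0.0000 ⇒ V=0.0000 continue  boundary S*=66.6233
step 6: (k=6,j=0): S=34.1227, (K−S)⁺=48.9673, hold=48.7472 ⇒ V=48.9673 exercise | (k=6,j=1): S=41.3112, (K−S)⁺=41.7788, hold=41.5587 ⇒ V=41.7788 exercise | (k=6,j=2): S=50.0139, (K−S)⁺=33.0761, hold=32.8560 ⇒ V=33.0761 exercise | (k=6,j=3): S=60.5500, (K−S)⁺=22.5400, hold=22.3199 ⇒ V=22.5400 exercise | (k=6,j=4): S=73.3057, (K−S)⁺=9.7843, hold=11.1035 ⇒ V=11.1035 continue | (k=6,j=5): S=88.7485, (K−S)⁺=0.0000, hold=3.1464 ⇒ V=3.1464 continue | (k=6,j=6): S=107.4445, (K−S)⁺=0.0000, hold=0.3200 ⇒ V=0.3200 continue  boundary S*=60.5500
step 5: (k=5,j=0): S=37.5453, (K−S)⁺=45.5447, hold=45.3246 ⇒ V=45.5447 exercise | (k=5,j=1): S=45.4547, (K−S)⁺=37.6353, hold=37.4152 ⇒ V=37.6353 exercise | (k=5,j=2): S=55.0304, (K−S)⁺=28.0596, hold=27.8395 ⇒ V=28.0596 exercise | (k=5,j=3): S=66.6233, (K−S)⁺=16.4667, hold=16.8913 ⇒ V=16.8913 continue | (k=5,j=4): S=80.6583, (K−S)⁺=2.4317, hold=7.1855 ⇒ V=7.1855 continue | (k=5,j=5): S=97.6501, (K−S)⁺=0.0000, hold=1.7568 ⇒ V=1.7568 continue  boundary S*=55.0304
step 4: (k=4,j=0): S=41.3112, (K−S)⁺=41.7788, hold=41.5587 ⇒ V=41.7788 exercise | (k=4,j=1): S=50.0139, (K−S)⁺=33.0761, hold=32.8560 ⇒ V=33.0761 exercise | (k=4,j=2): S=60.5500, (K−S)⁺=22.5400, hold=22.5274 ⇒ V=22.5400 exercise | (k=4,j=3): S=73.3057, (K−S)⁺=9.7843, hold=12.1033 ⇒ V=12.1033 continue | (k=4,j=4): S=88.7485, (K−S)⁺=0.0000, hold=4.5135 ⇒ V=4.5135 continue  boundary S*=60.5500
step 3: (k=3,j=0): S=45.4547, (K−S)⁺=37.6353, hold=37.4152 ⇒ V=37.6353 exercise | (k=3,j=1): S=55.0304, (K−S)⁺=28.0596, hold=27.8395 ⇒ V=28.0596 exercise | (k=3,j=2): S=66.6233, (K−S)⁺=16.4667, hold=17.3799 ⇒ V=17.3799 continue | (k=3,j=3): S=80.6583, (K−S)⁺=2.4317, hold=8.3621 ⇒ V=8.3621 continue  boundary S*=55.0304
step 2: (k=2,j=0): S=50.0139, (K−S)⁺=33.0761, hold=32.8560 ⇒ V=33.0761 exercise | (k=2,j=1): S=60.5500, (K−S)⁺=22.5400, hold=22.7662 ⇒ V=22.7662 continue | (k=2,j=2): S=73.3057, (K−S)⁺=9.7843, hold=12.9269 ⇒ V=12.9269 continue  boundary S*=50.0139
step 1: (k=1,j=0): S=55.0304, (K−S)⁺=28.0596, hold=27.9501 ⇒ V=28.0596 exercise | (k=1,j=1): S=66.6233, (K−S)⁺=16.4667, hold=17.8975 ⇒ V=17.8975 continue  boundary S*=55.0304
step 0: (k=0,j=0): S=60.5500, (K−S)⁺=22.5400, hold=23.0191 ⇒ V=23.0191 continue  boundary S*=-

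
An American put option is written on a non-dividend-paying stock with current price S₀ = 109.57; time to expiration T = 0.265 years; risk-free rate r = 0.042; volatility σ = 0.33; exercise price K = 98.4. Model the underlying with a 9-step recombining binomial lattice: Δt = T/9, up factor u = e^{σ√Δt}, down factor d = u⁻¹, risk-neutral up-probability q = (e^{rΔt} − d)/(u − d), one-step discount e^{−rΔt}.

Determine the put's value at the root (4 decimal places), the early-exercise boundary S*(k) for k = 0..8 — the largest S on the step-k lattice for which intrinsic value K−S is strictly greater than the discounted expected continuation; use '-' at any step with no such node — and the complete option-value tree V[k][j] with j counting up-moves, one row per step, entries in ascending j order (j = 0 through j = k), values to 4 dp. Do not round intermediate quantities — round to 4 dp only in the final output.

Δt=0.02944  u=1.05826  d=0.94495  q=0.49677  discount=0.99876
step 9 (expiry): payoffs max(K−S,0) = 32.5796 24.6868 15.8476 5.9484 0.0000 0.0000 0.0000 0.0000 0.0000 0.0000
step 8: (k=8,j=0): S=69.6551, (K−S)⁺=28.7449, hold=28.6233 ⇒ V=28.7449 exercise | (k=8,j=1): S=78.0077, (K−S)⁺=20.3923, hold=20.2707 ⇒ V=20.3923 exercise | (k=8,j=2): S=87.3619, (K−S)⁺=11.0381, hold=10.9164 ⇒ V=11.0381 exercise | (k=8,j=3): S=97.8379, (K−S)⁺=0.5621, hold=2.9897 ⇒ V=2.9897 continue | (k=8,j=4): S=109.5700, (K−S)⁺=0.0000, hold=0.0000 ⇒ V=0.0000 continue | (k=8,j=5): S=122.7090, (K−S)⁺=0.0000, hold=0.0000 ⇒ V=0.0000 continue | (k=8,j=6): S=137.4235, (K−S)⁺=0.0000, hold=0.0000 ⇒ V=0.0000 continue | (k=8,j=7): S=153.9025, (K−S)⁺=0.0000, hold=0.0000 ⇒ V=0.0000 continue | (k=8,j=8): S=172.3576, (K−S)⁺=0.0000, hold=0.0000 ⇒ V=0.0000 continue  boundary S*=87.3619
step 7: (k=7,j=0): S=73.7132, (K−S)⁺=24.6868, hold=24.5652 ⇒ V=24.6868 exercise | (k=7,j=1): S=82.5524, (K−S)⁺=15.8476, hold=15.7259 ⇒ V=15.8476 exercise | (k=7,j=2): S=92.4516, (K−S)⁺=5.9484, hold=7.0312 ⇒ V=7.0312 continue | (k=7,j=3): S=103.5379, (K−S)⁺=0.0000, hold=1.5027 ⇒ V=1.5027 continue | (k=7,j=4): S=115.9535, (K−S)⁺=0.0000, hold=0.0000 ⇒ V=0.0000 continue | (k=7,j=5): S=129.8580, (K−S)⁺=0.0000, hold=0.0000 ⇒ V=0.0000 continue | (k=7,j=6): S=145.4298, (K−S)⁺=0.0000, hold=0.0000 ⇒ V=0.0000 continue | (k=7,j=7): S=162.8689, (K−S)⁺=0.0000, hold=0.0000 ⇒ V=0.0000 continue  boundary S*=82.5524
step 6: (k=6,j=0): S=78.0077, (K−S)⁺=20.3923, hold=20.2707 ⇒ V=20.3923 exercise | (k=6,j=1): S=87.3619, (K−S)⁺=11.0381, hold=11.4537 ⇒ V=11.4537 continue | (k=6,j=2): S=97.8379, (K−S)⁺=0.5621, hold=4.2795 ⇒ V=4.2795 continue | (k=6,j=3): S=109.5700, (K−S)⁺=0.0000, hold=0.7553 ⇒ V=0.7553 continue | (k=6,j=4): S=122.7090, (K−S)⁺=0.0000, hold=0.0000 ⇒ V=0.0000 continue | (k=6,j=5): S=137.4235, (K−S)⁺=0.0000, hold=0.0000 ⇒ V=0.0000 continue | (k=6,j=6): S=153.9025, (K−S)⁺=0.0000, hold=0.0000 ⇒ V=0.0000 continue  boundary S*=78.0077
step 5: (k=5,j=0): S=82.5524, (K−S)⁺=15.8476, hold=15.9322 ⇒ V=15.9322 continue | (k=5,j=1): S=92.4516, (K−S)⁺=5.9484, hold=7.8800 ⇒ V=7.8800 continue | (k=5,j=2): S=103.5379, (K−S)⁺=0.0000, hold=2.5256 ⇒ V=2.5256 continue | (k=5,j=3): S=115.9535, (K−S)⁺=0.0000, hold=0.3796 ⇒ V=0.3796 continue | (k=5,j=4): S=129.8580, (K−S)⁺=0.0000, hold=0.0000 ⇒ V=0.0000 continue | (k=5,j=5): S=145.4298, (K−S)⁺=0.0000, hold=0.0000 ⇒ V=0.0000 continue  boundary S*=-
step 4: (k=4,j=0): S=87.3619, (K−S)⁺=11.0381, hold=11.9174 ⇒ V=11.9174 continue | (k=4,j=1): S=97.8379, (K−S)⁺=0.5621, hold=5.2137 ⇒ V=5.2137 continue | (k=4,j=2): S=109.5700, (K−S)⁺=0.0000, hold=1.4578 ⇒ V=1.4578 continue | (k=4,j=3): S=122.7090, (K−S)⁺=0.0000, hold=0.1908 ⇒ V=0.1908 continue | (k=4,j=4): S=137.4235, (K−S)⁺=0.0000, hold=0.0000 ⇒ V=0.0000 continue  boundary S*=-
step 3: (k=3,j=0): S=92.4516, (K−S)⁺=5.9484, hold=8.5766 ⇒ V=8.5766 continue | (k=3,j=1): S=103.5379, (K−S)⁺=0.0000, hold=3.3437 ⇒ V=3.3437 continue | (k=3,j=2): S=115.9535, (K−S)⁺=0.0000, hold=0.8273 ⇒ V=0.8273 continue | (k=3,j=3): S=129.8580, (K−S)⁺=0.0000, hold=0.0959 ⇒ V=0.0959 continue  boundary S*=-
step 2: (k=2,j=0): S=97.8379, (K−S)⁺=0.5621, hold=5.9697 ⇒ V=5.9697 continue | (k=2,j=1): S=109.5700, (K−S)⁺=0.0000, hold=2.0911 ⇒ V=2.0911 continue | (k=2,j=2): S=122.7090, (K−S)⁺=0.0000, hold=0.4634 ⇒ V=0.4634 continue  boundary S*=-
step 1: (k=1,j=0): S=103.5379, (K−S)⁺=0.0000, hold=4.0379 ⇒ V=4.0379 continue | (k=1,j=1): S=115.9535, (K−S)⁺=0.0000, hold=1.2809 ⇒ V=1.2809 continue  boundary S*=-
step 0: (k=0,j=0): S=109.5700, (K−S)⁺=0.0000, hold=2.6650 ⇒ V=2.6650 continue  boundary S*=-

price = 2.6650
boundary = - - - - - - 78.0077 82.5524 87.3619
tree:
2.6650
4.0379 1.2809
5.9697 2.0911 0.4634
8.5766 3.3437 0.8273 0.0959
11.9174 5.2137 1.4578 0.1908 0.0000
15.9322 7.8800 2.5256 0.3796 0.0000 0.0000
20.3923 11.4537 4.2795 0.7553 0.0000 0.0000 0.0000
24.6868 15.8476 7.0312 1.5027 0.0000 0.0000 0.0000 0.0000
28.7449 20.3923 11.0381 2.9897 0.0000 0.0000 0.0000 0.0000 0.0000
32.5796 24.6868 15.8476 5.9484 0.0000 0.0000 0.0000 0.0000 0.0000 0.0000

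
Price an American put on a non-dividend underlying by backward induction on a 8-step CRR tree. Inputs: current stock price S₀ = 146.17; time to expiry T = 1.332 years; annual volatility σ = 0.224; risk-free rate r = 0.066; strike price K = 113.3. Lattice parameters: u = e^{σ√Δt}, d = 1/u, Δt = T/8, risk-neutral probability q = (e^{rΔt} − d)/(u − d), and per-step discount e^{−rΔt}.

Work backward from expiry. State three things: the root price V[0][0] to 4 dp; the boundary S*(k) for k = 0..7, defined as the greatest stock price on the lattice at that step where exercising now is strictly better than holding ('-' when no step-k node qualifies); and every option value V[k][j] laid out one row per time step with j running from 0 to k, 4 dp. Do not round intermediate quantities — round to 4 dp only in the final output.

Δt=0.16650  u=1.09571  d=0.91265  q=0.53753  discount=0.98907
step 8 (expiry): payoffs max(K−S,0) = 42.9449 28.8332 11.8909 0.0000 0.0000 0.0000 0.0000 0.0000 0.0000
step 7: (k=7,j=0): S=77.0887, (K−S)⁺=36.2113, hold=34.9730 ⇒ V=36.2113 exercise | (k=7,j=1): S=92.5511, (K−S)⁺=20.7489, hold=19.5107 ⇒ V=20.7489 exercise | (k=7,j=2): S=111.1149, (K−S)⁺=2.1851, hold=5.4391 ⇒ V=5.4391 continue | (k=7,j=3): S=133.4022, (K−S)⁺=0.0000, hold=0.0000 ⇒ V=0.0000 continue | (k=7,j=4): S=160.1598, (K−S)⁺=0.0000, hold=0.0000 ⇒ V=0.0000 continue | (k=7,j=5): S=192.2845, (K−S)⁺=0.0000, hold=0.0000 ⇒ V=0.0000 continue | (k=7,j=6): S=230.8527, (K−S)⁺=0.0000, hold=0.0000 ⇒ V=0.0000 continue | (k=7,j=7): S=277.1568, (K−S)⁺=0.0000, hold=0.0000 ⇒ V=0.0000 continue  boundary S*=92.5511
step 6: (k=6,j=0): S=84.4668, (K−S)⁺=28.8332, hold=27.5949 ⇒ V=28.8332 exercise | (k=6,j=1): S=101.4091, (K−S)⁺=11.8909, hold=12.3827 ⇒ V=12.3827 continue | (k=6,j=2): S=121.7496, (K−S)⁺=0.0000, hold=2.4880 ⇒ V=2.4880 continue | (k=6,j=3): S=146.1700, (K−S)⁺=0.0000, hold=0.0000 ⇒ V=0.0000 continue | (k=6,j=4): S=175.4886, (K−S)⁺=0.0000, hold=0.0000 ⇒ V=0.0000 continue | (k=6,j=5): S=210.6879, (K−S)⁺=0.0000, hold=0.0000 ⇒ V=0.0000 continue | (k=6,j=6): S=252.9474, (K−S)⁺=0.0000, hold=0.0000 ⇒ V=0.0000 continue  boundary S*=84.4668
step 5: (k=5,j=0): S=92.5511, (K−S)⁺=20.7489, hold=19.7721 ⇒ V=20.7489 exercise | (k=5,j=1): S=111.1149, (K−S)⁺=2.1851, hold=6.9868 ⇒ V=6.9868 continue | (k=5,j=2): S=133.4022, (K−S)⁺=0.0000, hold=1.1380 ⇒ V=1.1380 continue | (k=5,j=3): S=160.1598, (K−S)⁺=0.0000, hold=0.0000 ⇒ V=0.0000 continue | (k=5,j=4): S=192.2845, (K−S)⁺=0.0000, hold=0.0000 ⇒ V=0.0000 continue | (k=5,j=5): S=230.8527, (K−S)⁺=0.0000, hold=0.0000 ⇒ V=0.0000 continue  boundary S*=92.5511
step 4: (k=4,j=0): S=101.4091, (K−S)⁺=11.8909, hold=13.2055 ⇒ V=13.2055 continue | (k=4,j=1): S=121.7496, (K−S)⁺=0.0000, hold=3.8009 ⇒ V=3.8009 continue | (k=4,j=2): S=146.1700, (K−S)⁺=0.0000, hold=0.5206 ⇒ V=0.5206 continue | (k=4,j=3): S=175.4886, (K−S)⁺=0.0000, hold=0.0000 ⇒ V=0.0000 continue | (k=4,j=4): S=210.6879, (K−S)⁺=0.0000, hold=0.0000 ⇒ V=0.0000 continue  boundary S*=-
step 3: (k=3,j=0): S=111.1149, (K−S)⁺=2.1851, hold=8.0612 ⇒ V=8.0612 continue | (k=3,j=1): S=133.4022, (K−S)⁺=0.0000, hold=2.0154 ⇒ V=2.0154 continue | (k=3,j=2): S=160.1598, (K−S)⁺=0.0000, hold=0.2381 ⇒ V=0.2381 continue | (k=3,j=3): S=192.2845, (K−S)⁺=0.0000, hold=0.0000 ⇒ V=0.0000 continue  boundary S*=-
step 2: (k=2,j=0): S=121.7496, (K−S)⁺=0.0000, hold=4.7588 ⇒ V=4.7588 continue | (k=2,j=1): S=146.1700, (K−S)⁺=0.0000, hold=1.0485 ⇒ V=1.0485 continue | (k=2,j=2): S=175.4886, (K−S)⁺=0.0000, hold=0.1089 ⇒ V=0.1089 continue  boundary S*=-
step 1: (k=1,j=0): S=133.4022, (K−S)⁺=0.0000, hold=2.7342 ⇒ V=2.7342 continue | (k=1,j=1): S=160.1598, (K−S)⁺=0.0000, hold=0.5375 ⇒ V=0.5375 continue  boundary S*=-
step 0: (k=0,j=0): S=146.1700, (K−S)⁺=0.0000, hold=1.5364 ⇒ V=1.5364 continue  boundary S*=-

price = 1.5364
boundary = - - - - - 92.5511 84.4668 92.5511
tree:
1.5364
2.7342 0.5375
4.7588 1.0485 0.1089
8.0612 2.0154 0.2381 0.0000
13.2055 3.8009 0.5206 0.0000 0.0000
20.7489 6.9868 1.1380 0.0000 0.0000 0.0000
28.8332 12.3827 2.4880 0.0000 0.0000 0.0000 0.0000
36.2113 20.7489 5.4391 0.0000 0.0000 0.0000 0.0000 0.0000
42.9449 28.8332 11.8909 0.0000 0.0000 0.0000 0.0000 0.0000 0.0000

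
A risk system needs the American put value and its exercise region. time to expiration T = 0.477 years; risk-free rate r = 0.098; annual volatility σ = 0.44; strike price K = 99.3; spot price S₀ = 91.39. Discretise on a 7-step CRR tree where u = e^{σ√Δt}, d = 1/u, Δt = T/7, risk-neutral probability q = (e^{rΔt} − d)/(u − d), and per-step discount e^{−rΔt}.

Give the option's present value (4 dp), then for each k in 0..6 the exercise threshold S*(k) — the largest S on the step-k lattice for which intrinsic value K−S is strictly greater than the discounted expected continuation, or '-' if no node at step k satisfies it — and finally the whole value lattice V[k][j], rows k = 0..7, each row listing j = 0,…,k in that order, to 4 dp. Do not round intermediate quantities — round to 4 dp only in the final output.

Δt=0.06814, u=1.12171, d=0.89149, q=0.50042, disc=e^(-rΔt)=0.99334
k=7 terminal: V=max(K-S,0) → 58.4001 47.8380 34.5482 17.8265 0.0000 0.0000 0.0000 0.0000
k=6: j=0 S=45.8780 intr=53.4220 cont=52.7611 V=53.4220[EX]; j=1 S=57.7257 intr=41.5743 cont=40.9134 V=41.5743[EX]; j=2 S=72.6330 intr=26.6670 cont=26.0061 V=26.6670[EX]; j=3 S=91.3900 intr=7.9100 cont=8.8465 V=8.8465[hold]; j=4 S=114.9909 intr=0.0000 cont=0.0000 V=0.0000[hold]; j=5 S=144.6866 intr=0.0000 cont=0.0000 V=0.0000[hold]; j=6 S=182.0510 intr=0.0000 cont=0.0000 V=0.0000[hold]  S*(6)=72.6330
k=5: j=0 S=51.4620 intr=47.8380 cont=47.1771 V=47.8380[EX]; j=1 S=64.7518 intr=34.5482 cont=33.8873 V=34.5482[EX]; j=2 S=81.4735 intr=17.8265 cont=17.6311 V=17.8265[EX]; j=3 S=102.5135 intr=0.0000 cont=4.3901 V=4.3901[hold]; j=4 S=128.9870 intr=0.0000 cont=0.0000 V=0.0000[hold]; j=5 S=162.2970 intr=0.0000 cont=0.0000 V=0.0000[hold]  S*(5)=81.4735
k=4: j=0 S=57.7257 intr=41.5743 cont=40.9134 V=41.5743[EX]; j=1 S=72.6330 intr=26.6670 cont=26.0061 V=26.6670[EX]; j=2 S=91.3900 intr=7.9100 cont=11.0288 V=11.0288[hold]; j=3 S=114.9909 intr=0.0000 cont=2.1786 V=2.1786[hold]; j=4 S=144.6866 intr=0.0000 cont=0.0000 V=0.0000[hold]  S*(4)=72.6330
k=3: j=0 S=64.7518 intr=34.5482 cont=33.8873 V=34.5482[EX]; j=1 S=81.4735 intr=17.8265 cont=18.7159 V=18.7159[hold]; j=2 S=102.5135 intr=0.0000 cont=6.5560 V=6.5560[hold]; j=3 S=128.9870 intr=0.0000 cont=1.0811 V=1.0811[hold]  S*(3)=64.7518
k=2: j=0 S=72.6330 intr=26.6670 cont=26.4482 V=26.6670[EX]; j=1 S=91.3900 intr=7.9100 cont=12.5468 V=12.5468[hold]; j=2 S=114.9909 intr=0.0000 cont=3.7909 V=3.7909[hold]  S*(2)=72.6330
k=1: j=0 S=81.4735 intr=17.8265 cont=19.4705 V=19.4705[hold]; j=1 S=102.5135 intr=0.0000 cont=8.1108 V=8.1108[hold]  S*(1)=-
k=0: j=0 S=91.3900 intr=7.9100 cont=13.6941 V=13.6941[hold]  S*(0)=-

price = 13.6941
boundary = - - 72.6330 64.7518 72.6330 81.4735 72.6330
tree:
13.6941
19.4705 8.1108
26.6670 12.5468 3.7909
34.5482 18.7159 6.5560 1.0811
41.5743 26.6670 11.0288 2.1786 0.0000
47.8380 34.5482 17.8265 4.3901 0.0000 0.0000
53.4220 41.5743 26.6670 8.8465 0.0000 0.0000 0.0000
58.4001 47.8380 34.5482 17.8265 0.0000 0.0000 0.0000 0.0000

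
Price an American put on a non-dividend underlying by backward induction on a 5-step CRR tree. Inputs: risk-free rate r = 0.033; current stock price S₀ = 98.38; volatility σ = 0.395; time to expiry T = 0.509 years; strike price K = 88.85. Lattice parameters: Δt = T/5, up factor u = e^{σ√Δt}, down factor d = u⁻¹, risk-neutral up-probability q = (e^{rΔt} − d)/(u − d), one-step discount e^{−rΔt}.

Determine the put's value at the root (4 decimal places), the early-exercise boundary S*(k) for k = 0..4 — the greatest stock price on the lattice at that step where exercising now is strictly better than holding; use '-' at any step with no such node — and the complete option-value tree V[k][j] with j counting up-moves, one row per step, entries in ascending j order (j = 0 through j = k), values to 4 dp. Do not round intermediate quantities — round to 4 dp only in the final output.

price = 5.8151
boundary = - - - 67.4071 76.4609
tree:
5.8151
9.2828 2.1267
14.3983 3.8468 0.2919
21.4429 6.9235 0.5652 0.0000
29.4246 12.3891 1.0944 0.0000 0.0000
36.4613 21.4429 2.1193 0.0000 0.0000 0.0000

params: Δt=0.10180 u=1.13432 d=0.88159 q=0.48185 e^(-rΔt)=0.99665
t_5 payoffs: 36.4613 21.4429 2.1193 0.0000 0.0000 0.0000
t_4: node(4,0) S=59.4254 payoff=29.4246 vs cont=29.1267 → 29.4246 [stop]  node(4,1) S=76.4609 payoff=12.3891 vs cont=12.0911 → 12.3891 [stop]  node(4,2) S=98.3800 payoff=0.0000 vs cont=1.0944 → 1.0944 [wait]  node(4,3) S=126.5827 payoff=0.0000 vs cont=0.0000 → 0.0000 [wait]  node(4,4) S=162.8703 payoff=0.0000 vs cont=0.0000 → 0.0000 [wait]  ⇒ S*(4)=76.4609
t_3: node(3,0) S=67.4071 payoff=21.4429 vs cont=21.1449 → 21.4429 [stop]  node(3,1) S=86.7307 payoff=2.1193 vs cont=6.9235 → 6.9235 [wait]  node(3,2) S=111.5939 payoff=0.0000 vs cont=0.5652 → 0.5652 [wait]  node(3,3) S=143.5847 payoff=0.0000 vs cont=0.0000 → 0.0000 [wait]  ⇒ S*(3)=67.4071
t_2: node(2,0) S=76.4609 payoff=12.3891 vs cont=14.3983 → 14.3983 [wait]  node(2,1) S=98.3800 payoff=0.0000 vs cont=3.8468 → 3.8468 [wait]  node(2,2) S=126.5827 payoff=0.0000 vs cont=0.2919 → 0.2919 [wait]  ⇒ S*(2)=-
t_1: node(1,0) S=86.7307 payoff=2.1193 vs cont=9.2828 → 9.2828 [wait]  node(1,1) S=111.5939 payoff=0.0000 vs cont=2.1267 → 2.1267 [wait]  ⇒ S*(1)=-
t_0: node(0,0) S=98.3800 payoff=0.0000 vs cont=5.8151 → 5.8151 [wait]  ⇒ S*(0)=-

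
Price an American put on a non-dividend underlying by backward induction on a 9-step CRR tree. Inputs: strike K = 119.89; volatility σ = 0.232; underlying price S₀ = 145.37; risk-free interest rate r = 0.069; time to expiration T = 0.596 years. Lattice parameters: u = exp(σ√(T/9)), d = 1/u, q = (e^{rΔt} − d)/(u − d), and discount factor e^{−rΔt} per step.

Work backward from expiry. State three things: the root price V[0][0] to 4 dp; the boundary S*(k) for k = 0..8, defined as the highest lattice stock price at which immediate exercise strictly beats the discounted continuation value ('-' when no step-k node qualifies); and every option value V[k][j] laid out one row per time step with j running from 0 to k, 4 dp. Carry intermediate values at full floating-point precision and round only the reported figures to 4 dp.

Δt=0.06622  u=1.06152  d=0.94205  q=0.52341  discount=0.99544
step 9 (expiry): payoffs max(K−S,0) = 34.9485 24.1757 12.0367 0.0000 0.0000 0.0000 0.0000 0.0000 0.0000 0.0000
step 8: (k=8,j=0): S=90.1671, (K−S)⁺=29.7229, hold=29.1763 ⇒ V=29.7229 exercise | (k=8,j=1): S=101.6026, (K−S)⁺=18.2874, hold=17.7408 ⇒ V=18.2874 exercise | (k=8,j=2): S=114.4884, (K−S)⁺=5.4016, hold=5.7104 ⇒ V=5.7104 continue | (k=8,j=3): S=129.0085, (K−S)⁺=0.0000, hold=0.0000 ⇒ V=0.0000 continue | (k=8,j=4): S=145.3700, (K−S)⁺=0.0000, hold=0.0000 ⇒ V=0.0000 continue | (k=8,j=5): S=163.8066, (K−S)⁺=0.0000, hold=0.0000 ⇒ V=0.0000 continue | (k=8,j=6): S=184.5814, (K−S)⁺=0.0000, hold=0.0000 ⇒ V=0.0000 continue | (k=8,j=7): S=207.9910, (K−S)⁺=0.0000, hold=0.0000 ⇒ V=0.0000 continue | (k=8,j=8): S=234.3696, (K−S)⁺=0.0000, hold=0.0000 ⇒ V=0.0000 continue  boundary S*=101.6026
step 7: (k=7,j=0): S=95.7143, (K−S)⁺=24.1757, hold=23.6292 ⇒ V=24.1757 exercise | (k=7,j=1): S=107.8533, (K−S)⁺=12.0367, hold=11.6511 ⇒ V=12.0367 exercise | (k=7,j=2): S=121.5318, (K−S)⁺=0.0000, hold=2.7091 ⇒ V=2.7091 continue | (k=7,j=3): S=136.9451, (K−S)⁺=0.0000, hold=0.0000 ⇒ V=0.0000 continue | (k=7,j=4): S=154.3132, (K−S)⁺=0.0000, hold=0.0000 ⇒ V=0.0000 continue | (k=7,j=5): S=173.8840, (K−S)⁺=0.0000, hold=0.0000 ⇒ V=0.0000 continue | (k=7,j=6): S=195.9369, (K−S)⁺=0.0000, hold=0.0000 ⇒ V=0.0000 continue | (k=7,j=7): S=220.7867, (K−S)⁺=0.0000, hold=0.0000 ⇒ V=0.0000 continue  boundary S*=107.8533
step 6: (k=6,j=0): S=101.6026, (K−S)⁺=18.2874, hold=17.7408 ⇒ V=18.2874 exercise | (k=6,j=1): S=114.4884, (K−S)⁺=5.4016, hold=7.1219 ⇒ V=7.1219 continue | (k=6,j=2): S=129.0085, (K−S)⁺=0.0000, hold=1.2852 ⇒ V=1.2852 continue | (k=6,j=3): S=145.3700, (K−S)⁺=0.0000, hold=0.0000 ⇒ V=0.0000 continue | (k=6,j=4): S=163.8066, (K−S)⁺=0.0000, hold=0.0000 ⇒ V=0.0000 continue | (k=6,j=5): S=184.5814, (K−S)⁺=0.0000, hold=0.0000 ⇒ V=0.0000 continue | (k=6,j=6): S=207.9910, (K−S)⁺=0.0000, hold=0.0000 ⇒ V=0.0000 continue  boundary S*=101.6026
step 5: (k=5,j=0): S=107.8533, (K−S)⁺=12.0367, hold=12.3865 ⇒ V=12.3865 continue | (k=5,j=1): S=121.5318, (K−S)⁺=0.0000, hold=4.0484 ⇒ V=4.0484 continue | (k=5,j=2): S=136.9451, (K−S)⁺=0.0000, hold=0.6097 ⇒ V=0.6097 continue | (k=5,j=3): S=154.3132, (K−S)⁺=0.0000, hold=0.0000 ⇒ V=0.0000 continue | (k=5,j=4): S=173.8840, (K−S)⁺=0.0000, hold=0.0000 ⇒ V=0.0000 continue | (k=5,j=5): S=195.9369, (K−S)⁺=0.0000, hold=0.0000 ⇒ V=0.0000 continue  boundary S*=-
step 4: (k=4,j=0): S=114.4884, (K−S)⁺=5.4016, hold=7.9857 ⇒ V=7.9857 continue | (k=4,j=1): S=129.0085, (K−S)⁺=0.0000, hold=2.2383 ⇒ V=2.2383 continue | (k=4,j=2): S=145.3700, (K−S)⁺=0.0000, hold=0.2893 ⇒ V=0.2893 continue | (k=4,j=3): S=163.8066, (K−S)⁺=0.0000, hold=0.0000 ⇒ V=0.0000 continue | (k=4,j=4): S=184.5814, (K−S)⁺=0.0000, hold=0.0000 ⇒ V=0.0000 continue  boundary S*=-
step 3: (k=3,j=0): S=121.5318, (K−S)⁺=0.0000, hold=4.9548 ⇒ V=4.9548 continue | (k=3,j=1): S=136.9451, (K−S)⁺=0.0000, hold=1.2126 ⇒ V=1.2126 continue | (k=3,j=2): S=154.3132, (K−S)⁺=0.0000, hold=0.1372 ⇒ V=0.1372 continue | (k=3,j=3): S=173.8840, (K−S)⁺=0.0000, hold=0.0000 ⇒ V=0.0000 continue  boundary S*=-
step 2: (k=2,j=0): S=129.0085, (K−S)⁺=0.0000, hold=2.9824 ⇒ V=2.9824 continue | (k=2,j=1): S=145.3700, (K−S)⁺=0.0000, hold=0.6468 ⇒ V=0.6468 continue | (k=2,j=2): S=163.8066, (K−S)⁺=0.0000, hold=0.0651 ⇒ V=0.0651 continue  boundary S*=-
step 1: (k=1,j=0): S=136.9451, (K−S)⁺=0.0000, hold=1.7519 ⇒ V=1.7519 continue | (k=1,j=1): S=154.3132, (K−S)⁺=0.0000, hold=0.3408 ⇒ V=0.3408 continue  boundary S*=-
step 0: (k=0,j=0): S=145.3700, (K−S)⁺=0.0000, hold=1.0087 ⇒ V=1.0087 continue  boundary S*=-

price = 1.0087
boundary = - - - - - - 101.6026 107.8533 101.6026
tree:
1.0087
1.7519 0.3408
2.9824 0.6468 0.0651
4.9548 1.2126 0.1372 0.0000
7.9857 2.2383 0.2893 0.0000 0.0000
12.3865 4.0484 0.6097 0.0000 0.0000 0.0000
18.2874 7.1219 1.2852 0.0000 0.0000 0.0000 0.0000
24.1757 12.0367 2.7091 0.0000 0.0000 0.0000 0.0000 0.0000
29.7229 18.2874 5.7104 0.0000 0.0000 0.0000 0.0000 0.0000 0.0000
34.9485 24.1757 12.0367 0.0000 0.0000 0.0000 0.0000 0.0000 0.0000 0.0000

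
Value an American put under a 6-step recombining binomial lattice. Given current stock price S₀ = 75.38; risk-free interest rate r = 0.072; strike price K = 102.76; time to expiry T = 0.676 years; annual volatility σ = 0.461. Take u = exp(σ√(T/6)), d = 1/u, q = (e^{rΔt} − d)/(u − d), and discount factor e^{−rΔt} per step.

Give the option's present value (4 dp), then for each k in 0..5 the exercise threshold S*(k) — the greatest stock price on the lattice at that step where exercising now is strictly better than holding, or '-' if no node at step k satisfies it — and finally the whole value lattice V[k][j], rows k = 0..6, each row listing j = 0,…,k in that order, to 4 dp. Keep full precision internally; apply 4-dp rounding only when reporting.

params: Δt=0.11267 u=1.16735 d=0.85664 q=0.48761 e^(-rΔt)=0.99192
t_6 payoffs: 72.9719 62.1673 47.4439 27.3800 0.0387 0.0000 0.0000
t_5: node(5,0) S=34.7733 payoff=67.9867 vs cont=67.1565 → 67.9867 [stop]  node(5,1) S=47.3860 payoff=55.3740 vs cont=54.5438 → 55.3740 [stop]  node(5,2) S=64.5735 payoff=38.1865 vs cont=37.3563 → 38.1865 [stop]  node(5,3) S=87.9951 payoff=14.7649 vs cont=13.9347 → 14.7649 [stop]  node(5,4) S=119.9120 payoff=0.0000 vs cont=0.0197 → 0.0197 [wait]  node(5,5) S=163.4055 payoff=0.0000 vs cont=0.0000 → 0.0000 [wait]  ⇒ S*(5)=87.9951
t_4: node(4,0) S=40.5927 payoff=62.1673 vs cont=61.3371 → 62.1673 [stop]  node(4,1) S=55.3161 payoff=47.4439 vs cont=46.6136 → 47.4439 [stop]  node(4,2) S=75.3800 payoff=27.3800 vs cont=26.5498 → 27.3800 [stop]  node(4,3) S=102.7213 payoff=0.0387 vs cont=7.5139 → 7.5139 [wait]  node(4,4) S=139.9796 payoff=0.0000 vs cont=0.0100 → 0.0100 [wait]  ⇒ S*(4)=75.3800
t_3: node(3,0) S=47.3860 payoff=55.3740 vs cont=54.5438 → 55.3740 [stop]  node(3,1) S=64.5735 payoff=38.1865 vs cont=37.3563 → 38.1865 [stop]  node(3,2) S=87.9951 payoff=14.7649 vs cont=17.5502 → 17.5502 [wait]  node(3,3) S=119.9120 payoff=0.0000 vs cont=3.8238 → 3.8238 [wait]  ⇒ S*(3)=64.5735
t_2: node(2,0) S=55.3161 payoff=47.4439 vs cont=46.6136 → 47.4439 [stop]  node(2,1) S=75.3800 payoff=27.3800 vs cont=27.8969 → 27.8969 [wait]  node(2,2) S=102.7213 payoff=0.0387 vs cont=10.7694 → 10.7694 [wait]  ⇒ S*(2)=55.3161
t_1: node(1,0) S=64.5735 payoff=38.1865 vs cont=37.6063 → 38.1865 [stop]  node(1,1) S=87.9951 payoff=14.7649 vs cont=19.3875 → 19.3875 [wait]  ⇒ S*(1)=64.5735
t_0: node(0,0) S=75.3800 payoff=27.3800 vs cont=28.7856 → 28.7856 [wait]  ⇒ S*(0)=-

price = 28.7856
boundary = - 64.5735 55.3161 64.5735 75.3800 87.9951
tree:
28.7856
38.1865 19.3875
47.4439 27.8969 10.7694
55.3740 38.1865 17.5502 3.8238
62.1673 47.4439 27.3800 7.5139 0.0100
67.9867 55.3740 38.1865 14.7649 0.0197 0.0000
72.9719 62.1673 47.4439 27.3800 0.0387 0.0000 0.0000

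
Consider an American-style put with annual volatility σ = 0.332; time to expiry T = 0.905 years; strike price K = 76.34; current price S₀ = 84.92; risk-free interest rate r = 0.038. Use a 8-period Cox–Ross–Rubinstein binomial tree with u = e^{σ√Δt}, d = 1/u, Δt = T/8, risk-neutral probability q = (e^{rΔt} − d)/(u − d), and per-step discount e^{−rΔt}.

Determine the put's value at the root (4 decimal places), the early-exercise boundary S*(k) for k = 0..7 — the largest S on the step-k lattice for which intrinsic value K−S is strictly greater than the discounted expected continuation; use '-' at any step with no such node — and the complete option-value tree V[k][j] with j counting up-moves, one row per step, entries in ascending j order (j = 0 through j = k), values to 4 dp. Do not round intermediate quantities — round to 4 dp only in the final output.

price = 5.7413
boundary = - - - - 54.3285 48.5884 54.3285 60.7468
tree:
5.7413
8.4272 3.0114
12.0206 4.7813 1.2056
16.5834 7.4028 2.1096 0.2804
22.0115 11.1098 3.6304 0.5537 0.0000
27.7516 16.0320 6.1121 1.0934 0.0000 0.0000
32.8853 22.0115 9.9828 2.1589 0.0000 0.0000 0.0000
37.4766 27.7516 15.5932 4.2627 0.0000 0.0000 0.0000 0.0000
41.5827 32.8853 22.0115 8.4167 0.0000 0.0000 0.0000 0.0000 0.0000

params: Δt=0.11313 u=1.11814 d=0.89434 q=0.49136 e^(-rΔt)=0.99571
t_8 payoffs: 41.5827 32.8853 22.0115 8.4167 0.0000 0.0000 0.0000 0.0000 0.0000
t_7: node(7,0) S=38.8634 payoff=37.4766 vs cont=37.1491 → 37.4766 [stop]  node(7,1) S=48.5884 payoff=27.7516 vs cont=27.4242 → 27.7516 [stop]  node(7,2) S=60.7468 payoff=15.5932 vs cont=15.2657 → 15.5932 [stop]  node(7,3) S=75.9477 payoff=0.3923 vs cont=4.2627 → 4.2627 [wait]  node(7,4) S=94.9523 payoff=0.0000 vs cont=0.0000 → 0.0000 [wait]  node(7,5) S=118.7125 payoff=0.0000 vs cont=0.0000 → 0.0000 [wait]  node(7,6) S=148.4184 payoff=0.0000 vs cont=0.0000 → 0.0000 [wait]  node(7,7) S=185.5576 payoff=0.0000 vs cont=0.0000 → 0.0000 [wait]  ⇒ S*(7)=60.7468
t_6: node(6,0) S=43.4547 payoff=32.8853 vs cont=32.5578 → 32.8853 [stop]  node(6,1) S=54.3285 payoff=22.0115 vs cont=21.6840 → 22.0115 [stop]  node(6,2) S=67.9233 payoff=8.4167 vs cont=9.9828 → 9.9828 [wait]  node(6,3) S=84.9200 payoff=0.0000 vs cont=2.1589 → 2.1589 [wait]  node(6,4) S=106.1698 payoff=0.0000 vs cont=0.0000 → 0.0000 [wait]  node(6,5) S=132.7370 payoff=0.0000 vs cont=0.0000 → 0.0000 [wait]  node(6,6) S=165.9523 payoff=0.0000 vs cont=0.0000 → 0.0000 [wait]  ⇒ S*(6)=54.3285
t_5: node(5,0) S=48.5884 payoff=27.7516 vs cont=27.4242 → 27.7516 [stop]  node(5,1) S=60.7468 payoff=15.5932 vs cont=16.0320 → 16.0320 [wait]  node(5,2) S=75.9477 payoff=0.3923 vs cont=6.1121 → 6.1121 [wait]  node(5,3) S=94.9523 payoff=0.0000 vs cont=1.0934 → 1.0934 [wait]  node(5,4) S=118.7125 payoff=0.0000 vs cont=0.0000 → 0.0000 [wait]  node(5,5) S=148.4184 payoff=0.0000 vs cont=0.0000 → 0.0000 [wait]  ⇒ S*(5)=48.5884
t_4: node(4,0) S=54.3285 payoff=22.0115 vs cont=21.8987 → 22.0115 [stop]  node(4,1) S=67.9233 payoff=8.4167 vs cont=11.1098 → 11.1098 [wait]  node(4,2) S=84.9200 payoff=0.0000 vs cont=3.6304 → 3.6304 [wait]  node(4,3) S=106.1698 payoff=0.0000 vs cont=0.5537 → 0.5537 [wait]  node(4,4) S=132.7370 payoff=0.0000 vs cont=0.0000 → 0.0000 [wait]  ⇒ S*(4)=54.3285
t_3: node(3,0) S=60.7468 payoff=15.5932 vs cont=16.5834 → 16.5834 [wait]  node(3,1) S=75.9477 payoff=0.3923 vs cont=7.4028 → 7.4028 [wait]  node(3,2) S=94.9523 payoff=0.0000 vs cont=2.1096 → 2.1096 [wait]  node(3,3) S=118.7125 payoff=0.0000 vs cont=0.2804 → 0.2804 [wait]  ⇒ S*(3)=-
t_2: node(2,0) S=67.9233 payoff=8.4167 vs cont=12.0206 → 12.0206 [wait]  node(2,1) S=84.9200 payoff=0.0000 vs cont=4.7813 → 4.7813 [wait]  node(2,2) S=106.1698 payoff=0.0000 vs cont=1.2056 → 1.2056 [wait]  ⇒ S*(2)=-
t_1: node(1,0) S=75.9477 payoff=0.3923 vs cont=8.4272 → 8.4272 [wait]  node(1,1) S=94.9523 payoff=0.0000 vs cont=3.0114 → 3.0114 [wait]  ⇒ S*(1)=-
t_0: node(0,0) S=84.9200 payoff=0.0000 vs cont=5.7413 → 5.7413 [wait]  ⇒ S*(0)=-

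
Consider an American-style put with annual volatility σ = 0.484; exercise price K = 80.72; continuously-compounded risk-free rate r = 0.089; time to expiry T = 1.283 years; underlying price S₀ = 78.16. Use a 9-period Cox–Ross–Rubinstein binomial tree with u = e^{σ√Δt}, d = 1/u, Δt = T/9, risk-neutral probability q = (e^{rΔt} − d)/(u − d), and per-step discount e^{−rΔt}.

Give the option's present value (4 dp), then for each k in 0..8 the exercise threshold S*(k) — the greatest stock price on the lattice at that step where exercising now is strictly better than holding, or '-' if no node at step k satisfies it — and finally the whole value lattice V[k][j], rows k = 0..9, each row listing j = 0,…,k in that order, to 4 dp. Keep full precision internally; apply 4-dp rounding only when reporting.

Δt=0.14256, u=1.20050, d=0.83298, q=0.48918, disc=e^(-rΔt)=0.98739
k=9 terminal: V=max(K-S,0) → 65.6292 58.9710 49.3751 35.5455 15.6140 0.0000 0.0000 0.0000 0.0000 0.0000
k=8: j=0 S=18.1165 intr=62.6035 cont=61.5858 V=62.6035[EX]; j=1 S=26.1097 intr=54.6103 cont=53.5926 V=54.6103[EX]; j=2 S=37.6296 intr=43.0904 cont=42.0727 V=43.0904[EX]; j=3 S=54.2322 intr=26.4878 cont=25.4701 V=26.4878[EX]; j=4 S=78.1600 intr=2.5600 cont=7.8754 V=7.8754[hold]; j=5 S=112.6450 intr=0.0000 cont=0.0000 V=0.0000[hold]; j=6 S=162.3451 intr=0.0000 cont=0.0000 V=0.0000[hold]; j=7 S=233.9734 intr=0.0000 cont=0.0000 V=0.0000[hold]; j=8 S=337.2049 intr=0.0000 cont=0.0000 V=0.0000[hold]  S*(8)=54.2322
k=7: j=0 S=21.7490 intr=58.9710 cont=57.9534 V=58.9710[EX]; j=1 S=31.3449 intr=49.3751 cont=48.3575 V=49.3751[EX]; j=2 S=45.1745 intr=35.5455 cont=34.5278 V=35.5455[EX]; j=3 S=65.1060 intr=15.6140 cont=17.1638 V=17.1638[hold]; j=4 S=93.8314 intr=0.0000 cont=3.9721 V=3.9721[hold]; j=5 S=135.2308 intr=0.0000 cont=0.0000 V=0.0000[hold]; j=6 S=194.8960 intr=0.0000 cont=0.0000 V=0.0000[hold]; j=7 S=280.8861 intr=0.0000 cont=0.0000 V=0.0000[hold]  S*(7)=45.1745
k=6: j=0 S=26.1097 intr=54.6103 cont=53.5926 V=54.6103[EX]; j=1 S=37.6296 intr=43.0904 cont=42.0727 V=43.0904[EX]; j=2 S=54.2322 intr=26.4878 cont=26.2187 V=26.4878[EX]; j=3 S=78.1600 intr=2.5600 cont=10.5756 V=10.5756[hold]; j=4 S=112.6450 intr=0.0000 cont=2.0035 V=2.0035[hold]; j=5 S=162.3451 intr=0.0000 cont=0.0000 V=0.0000[hold]; j=6 S=233.9734 intr=0.0000 cont=0.0000 V=0.0000[hold]  S*(6)=54.2322
k=5: j=0 S=31.3449 intr=49.3751 cont=48.3575 V=49.3751[EX]; j=1 S=45.1745 intr=35.5455 cont=34.5278 V=35.5455[EX]; j=2 S=65.1060 intr=15.6140 cont=18.4680 V=18.4680[hold]; j=3 S=93.8314 intr=0.0000 cont=6.3018 V=6.3018[hold]; j=4 S=135.2308 intr=0.0000 cont=1.0105 V=1.0105[hold]; j=5 S=194.8960 intr=0.0000 cont=0.0000 V=0.0000[hold]  S*(5)=45.1745
k=4: j=0 S=37.6296 intr=43.0904 cont=42.0727 V=43.0904[EX]; j=1 S=54.2322 intr=26.4878 cont=26.8487 V=26.8487[hold]; j=2 S=78.1600 intr=2.5600 cont=12.3587 V=12.3587[hold]; j=3 S=112.6450 intr=0.0000 cont=3.6666 V=3.6666[hold]; j=4 S=162.3451 intr=0.0000 cont=0.5097 V=0.5097[hold]  S*(4)=37.6296
k=3: j=0 S=45.1745 intr=35.5455 cont=34.7021 V=35.5455[EX]; j=1 S=65.1060 intr=15.6140 cont=19.5113 V=19.5113[hold]; j=2 S=93.8314 intr=0.0000 cont=8.0045 V=8.0045[hold]; j=3 S=135.2308 intr=0.0000 cont=2.0955 V=2.0955[hold]  S*(3)=45.1745
k=2: j=0 S=54.2322 intr=26.4878 cont=27.3526 V=27.3526[hold]; j=1 S=78.1600 intr=2.5600 cont=13.7073 V=13.7073[hold]; j=2 S=112.6450 intr=0.0000 cont=5.0494 V=5.0494[hold]  S*(2)=-
k=1: j=0 S=65.1060 intr=15.6140 cont=20.4169 V=20.4169[hold]; j=1 S=93.8314 intr=0.0000 cont=9.3526 V=9.3526[hold]  S*(1)=-
k=0: j=0 S=78.1600 intr=2.5600 cont=14.8153 V=14.8153[hold]  S*(0)=-

price = 14.8153
boundary = - - - 45.1745 37.6296 45.1745 54.2322 45.1745 54.2322
tree:
14.8153
20.4169 9.3526
27.3526 13.7073 5.0494
35.5455 19.5113 8.0045 2.0955
43.0904 26.8487 12.3587 3.6666 0.5097
49.3751 35.5455 18.4680 6.3018 1.0105 0.0000
54.6103 43.0904 26.4878 10.5756 2.0035 0.0000 0.0000
58.9710 49.3751 35.5455 17.1638 3.9721 0.0000 0.0000 0.0000
62.6035 54.6103 43.0904 26.4878 7.8754 0.0000 0.0000 0.0000 0.0000
65.6292 58.9710 49.3751 35.5455 15.6140 0.0000 0.0000 0.0000 0.0000 0.0000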